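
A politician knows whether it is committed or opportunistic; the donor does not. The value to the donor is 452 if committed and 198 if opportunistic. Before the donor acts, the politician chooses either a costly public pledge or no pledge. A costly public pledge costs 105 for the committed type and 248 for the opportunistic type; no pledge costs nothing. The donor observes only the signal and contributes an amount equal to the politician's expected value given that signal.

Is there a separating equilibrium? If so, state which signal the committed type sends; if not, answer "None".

None

Try committed → pledge, opportunistic → no pledge:
  Under separation the donor infers type exactly: pledge → committed (pays 452), no pledge → opportunistic (pays 198).
  Committed: pledge gives 452 − 105 = 347; no pledge gives 198 − 0 = 198. No deviation. ✓
  Opportunistic: no pledge gives 198 − 0 = 198; pledge gives 452 − 248 = 204. Would deviate. ✗
Try committed → no pledge, opportunistic → pledge:
  Under separation the donor infers type exactly: no pledge → committed (pays 452), pledge → opportunistic (pays 198).
  Committed: no pledge gives 452 − 0 = 452; pledge gives 198 − 105 = 93. No deviation. ✓
  Opportunistic: pledge gives 198 − 248 = -50; no pledge gives 452 − 0 = 452. Would deviate. ✗
Neither assignment is incentive-compatible.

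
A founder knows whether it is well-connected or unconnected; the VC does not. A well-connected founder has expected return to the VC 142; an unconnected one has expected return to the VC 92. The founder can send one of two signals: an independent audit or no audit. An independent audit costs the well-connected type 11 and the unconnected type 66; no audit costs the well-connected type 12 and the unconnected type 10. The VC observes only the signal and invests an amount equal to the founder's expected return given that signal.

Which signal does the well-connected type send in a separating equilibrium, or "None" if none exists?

audit

Try well-connected → audit, unconnected → no audit:
  Under separation the VC infers type exactly: audit → well-connected (pays 142), no audit → unconnected (pays 92).
  Well-connected: audit gives 142 − 11 = 131; no audit gives 92 − 12 = 80. No deviation. ✓
  Unconnected: no audit gives 92 − 10 = 82; audit gives 142 − 66 = 76. No deviation. ✓
Both hold — the well-connected type sends audit.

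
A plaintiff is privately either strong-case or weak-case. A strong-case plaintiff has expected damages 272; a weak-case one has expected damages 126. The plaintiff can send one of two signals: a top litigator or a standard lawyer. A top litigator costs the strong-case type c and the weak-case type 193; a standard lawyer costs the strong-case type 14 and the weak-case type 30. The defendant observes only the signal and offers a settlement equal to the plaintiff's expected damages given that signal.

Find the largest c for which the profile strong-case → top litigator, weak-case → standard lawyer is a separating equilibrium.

160

Under separation: top litigator → strong-case (pays 272); standard lawyer → weak-case (pays 126).
Weak-case: 126 − 30 = 96 ≥ 272 − 193 = 79. Holds regardless of c. ✓
Strong-case: 272 − c ≥ 126 − 14, so c ≤ 272 − 112 = 160.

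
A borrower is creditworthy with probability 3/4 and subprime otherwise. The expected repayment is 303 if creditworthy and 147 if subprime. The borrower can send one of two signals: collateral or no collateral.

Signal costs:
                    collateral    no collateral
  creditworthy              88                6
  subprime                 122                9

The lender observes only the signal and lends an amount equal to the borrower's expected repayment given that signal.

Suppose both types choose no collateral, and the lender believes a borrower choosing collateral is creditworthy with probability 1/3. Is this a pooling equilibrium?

Yes

At the pooled signal (no collateral) the lender holds the prior 3/4 and pays 3/4·303 + 1/4·147 = 264. Off-path (collateral) belief 1/3 gives 1/3·303 + 2/3·147 = 199.
Creditworthy: no collateral gives 264 − 6 = 258; collateral gives 199 − 88 = 111. Stays. ✓
Subprime: no collateral gives 264 − 9 = 255; collateral gives 199 − 122 = 77. Stays. ✓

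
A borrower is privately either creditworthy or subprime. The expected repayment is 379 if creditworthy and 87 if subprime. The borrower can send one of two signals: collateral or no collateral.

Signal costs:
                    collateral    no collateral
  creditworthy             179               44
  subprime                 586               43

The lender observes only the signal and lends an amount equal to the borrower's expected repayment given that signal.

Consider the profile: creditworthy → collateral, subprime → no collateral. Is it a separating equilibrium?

If types separate, collateral earns payment 379 and no collateral earns 87.
Creditworthy: collateral gives 379 − 179 = 200; no collateral gives 87 − 44 = 43. No deviation. ✓
Subprime: no collateral gives 87 − 43 = 44; collateral gives 379 − 586 = -207. No deviation. ✓
Both incentive constraints hold.

Yes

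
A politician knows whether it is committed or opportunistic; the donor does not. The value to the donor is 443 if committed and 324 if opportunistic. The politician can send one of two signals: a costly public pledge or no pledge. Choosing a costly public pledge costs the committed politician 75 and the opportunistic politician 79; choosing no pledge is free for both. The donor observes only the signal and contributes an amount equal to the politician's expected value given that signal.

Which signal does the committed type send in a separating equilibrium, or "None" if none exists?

Try committed → pledge, opportunistic → no pledge:
  If types separate, pledge earns payment 443 and no pledge earns 324.
  Committed: pledge gives 443 − 75 = 368; no pledge gives 324 − 0 = 324. No deviation. ✓
  Opportunistic: no pledge gives 324 − 0 = 324; pledge gives 443 − 79 = 364. Would deviate. ✗
Try committed → no pledge, opportunistic → pledge:
  If types separate, no pledge earns payment 443 and pledge earns 324.
  Committed: no pledge gives 443 − 0 = 443; pledge gives 324 − 75 = 249. No deviation. ✓
  Opportunistic: pledge gives 324 − 79 = 245; no pledge gives 443 − 0 = 443. Would deviate. ✗
Neither assignment is incentive-compatible.

None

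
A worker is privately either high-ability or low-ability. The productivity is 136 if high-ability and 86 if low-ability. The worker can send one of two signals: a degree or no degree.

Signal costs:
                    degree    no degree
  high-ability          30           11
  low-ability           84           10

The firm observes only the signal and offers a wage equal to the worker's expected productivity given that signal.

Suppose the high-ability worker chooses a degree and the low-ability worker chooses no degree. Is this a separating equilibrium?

Under separation the firm infers type exactly: degree → high-ability (pays 136), no degree → low-ability (pays 86).
High-ability: degree gives 136 − 30 = 106; no degree gives 86 − 11 = 75. No deviation. ✓
Low-ability: no degree gives 86 − 10 = 76; degree gives 136 − 84 = 52. No deviation. ✓
Both incentive constraints hold.

Yes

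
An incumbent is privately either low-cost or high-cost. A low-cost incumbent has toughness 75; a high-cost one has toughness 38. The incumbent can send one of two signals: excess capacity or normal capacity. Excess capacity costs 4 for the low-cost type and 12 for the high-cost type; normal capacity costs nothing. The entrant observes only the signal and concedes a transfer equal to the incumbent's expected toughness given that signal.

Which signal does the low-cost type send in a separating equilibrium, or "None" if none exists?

None

Try low-cost → excess capacity, high-cost → normal capacity:
  If types separate, excess capacity earns payment 75 and normal capacity earns 38.
  Low-cost: excess capacity gives 75 − 4 = 71; normal capacity gives 38 − 0 = 38. No deviation. ✓
  High-cost: normal capacity gives 38 − 0 = 38; excess capacity gives 75 − 12 = 63. Would deviate. ✗
Try low-cost → normal capacity, high-cost → excess capacity:
  If types separate, normal capacity earns payment 75 and excess capacity earns 38.
  Low-cost: normal capacity gives 75 − 0 = 75; excess capacity gives 38 − 4 = 34. No deviation. ✓
  High-cost: excess capacity gives 38 − 12 = 26; normal capacity gives 75 − 0 = 75. Would deviate. ✗
Neither assignment is incentive-compatible.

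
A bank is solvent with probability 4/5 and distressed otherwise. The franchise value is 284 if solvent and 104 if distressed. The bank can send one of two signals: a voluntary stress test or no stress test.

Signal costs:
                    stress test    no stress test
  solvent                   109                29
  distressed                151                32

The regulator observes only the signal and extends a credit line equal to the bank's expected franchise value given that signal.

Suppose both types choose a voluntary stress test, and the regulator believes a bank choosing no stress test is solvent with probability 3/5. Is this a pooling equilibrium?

No

On the equilibrium path (stress test) the regulator holds the prior 4/5 and pays 4/5·284 + 1/5·104 = 248. Off-path (no stress test) belief 3/5 gives 3/5·284 + 2/5·104 = 212.
Solvent: stress test gives 248 − 109 = 139; no stress test gives 212 − 29 = 183. Deviates. ✗
Distressed: stress test gives 248 − 151 = 97; no stress test gives 212 − 32 = 180. Deviates. ✗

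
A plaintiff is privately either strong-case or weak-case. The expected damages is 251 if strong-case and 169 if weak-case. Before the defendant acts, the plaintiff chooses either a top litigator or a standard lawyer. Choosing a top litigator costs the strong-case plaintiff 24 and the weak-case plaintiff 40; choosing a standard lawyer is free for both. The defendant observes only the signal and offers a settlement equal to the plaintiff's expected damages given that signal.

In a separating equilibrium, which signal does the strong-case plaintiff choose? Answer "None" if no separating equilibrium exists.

None

Try strong-case → top litigator, weak-case → standard lawyer:
  Under separation the defendant infers type exactly: top litigator → strong-case (pays 251), standard lawyer → weak-case (pays 169).
  Strong-case: top litigator gives 251 − 24 = 227; standard lawyer gives 169 − 0 = 169. No deviation. ✓
  Weak-case: standard lawyer gives 169 − 0 = 169; top litigator gives 251 − 40 = 211. Would deviate. ✗
Try strong-case → standard lawyer, weak-case → top litigator:
  Under separation the defendant infers type exactly: standard lawyer → strong-case (pays 251), top litigator → weak-case (pays 169).
  Strong-case: standard lawyer gives 251 − 0 = 251; top litigator gives 169 − 24 = 145. No deviation. ✓
  Weak-case: top litigator gives 169 − 40 = 129; standard lawyer gives 251 − 0 = 251. Would deviate. ✗
Neither assignment is incentive-compatible.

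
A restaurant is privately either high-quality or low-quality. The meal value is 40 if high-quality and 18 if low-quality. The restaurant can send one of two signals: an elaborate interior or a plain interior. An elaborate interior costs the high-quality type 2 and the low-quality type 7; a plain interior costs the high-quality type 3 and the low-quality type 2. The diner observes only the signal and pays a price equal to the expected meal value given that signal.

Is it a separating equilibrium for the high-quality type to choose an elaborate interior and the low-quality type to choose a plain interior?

If types separate, elaborate interior earns payment 40 and plain interior earns 18.
High-quality: elaborate interior gives 40 − 2 = 38; plain interior gives 18 − 3 = 15. No deviation. ✓
Low-quality: plain interior gives 18 − 2 = 16; elaborate interior gives 40 − 7 = 33. Would deviate. ✗

No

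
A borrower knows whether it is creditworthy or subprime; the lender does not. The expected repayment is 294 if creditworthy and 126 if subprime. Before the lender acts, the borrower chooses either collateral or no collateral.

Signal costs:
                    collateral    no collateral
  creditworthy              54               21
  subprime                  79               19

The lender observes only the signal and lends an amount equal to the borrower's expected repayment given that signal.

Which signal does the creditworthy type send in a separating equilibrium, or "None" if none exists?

None

Try creditworthy → collateral, subprime → no collateral:
  If types separate, collateral earns payment 294 and no collateral earns 126.
  Creditworthy: collateral gives 294 − 54 = 240; no collateral gives 126 − 21 = 105. No deviation. ✓
  Subprime: no collateral gives 126 − 19 = 107; collateral gives 294 − 79 = 215. Would deviate. ✗
Try creditworthy → no collateral, subprime → collateral:
  If types separate, no collateral earns payment 294 and collateral earns 126.
  Creditworthy: no collateral gives 294 − 21 = 273; collateral gives 126 − 54 = 72. No deviation. ✓
  Subprime: collateral gives 126 − 79 = 47; no collateral gives 294 − 19 = 275. Would deviate. ✗
Neither assignment is incentive-compatible.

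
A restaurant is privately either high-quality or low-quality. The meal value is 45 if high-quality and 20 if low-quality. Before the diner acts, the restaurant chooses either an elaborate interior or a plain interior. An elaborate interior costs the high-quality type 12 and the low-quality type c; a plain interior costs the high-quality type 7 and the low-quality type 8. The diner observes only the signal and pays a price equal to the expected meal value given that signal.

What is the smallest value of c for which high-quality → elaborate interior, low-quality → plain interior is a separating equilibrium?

Under separation: elaborate interior → high-quality (pays 45); plain interior → low-quality (pays 20).
High-quality: 45 − 12 = 33 ≥ 20 − 7 = 13. Holds regardless of c. ✓
Low-quality: 20 − 8 ≥ 45 − c, so c ≥ 45 − 12 = 33.

33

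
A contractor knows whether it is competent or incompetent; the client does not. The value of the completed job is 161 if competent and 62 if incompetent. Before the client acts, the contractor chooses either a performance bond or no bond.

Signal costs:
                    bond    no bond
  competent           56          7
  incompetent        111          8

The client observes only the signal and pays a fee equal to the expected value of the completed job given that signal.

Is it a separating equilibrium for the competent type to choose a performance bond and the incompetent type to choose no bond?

Yes

If types separate, bond earns payment 161 and no bond earns 62.
Competent: bond gives 161 − 56 = 105; no bond gives 62 − 7 = 55. No deviation. ✓
Incompetent: no bond gives 62 − 8 = 54; bond gives 161 − 111 = 50. No deviation. ✓
Neither type gains from mimicking the other.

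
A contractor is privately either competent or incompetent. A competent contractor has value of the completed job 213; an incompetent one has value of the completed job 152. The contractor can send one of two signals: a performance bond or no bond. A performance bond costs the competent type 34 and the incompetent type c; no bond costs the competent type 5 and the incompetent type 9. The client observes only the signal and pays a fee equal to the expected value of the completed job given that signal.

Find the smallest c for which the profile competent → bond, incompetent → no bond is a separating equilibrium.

70

Under separation: bond → competent (pays 213); no bond → incompetent (pays 152).
Competent: 213 − 34 = 179 ≥ 152 − 5 = 147. Holds regardless of c. ✓
Incompetent: 152 − 9 ≥ 213 − c, so c ≥ 213 − 143 = 70.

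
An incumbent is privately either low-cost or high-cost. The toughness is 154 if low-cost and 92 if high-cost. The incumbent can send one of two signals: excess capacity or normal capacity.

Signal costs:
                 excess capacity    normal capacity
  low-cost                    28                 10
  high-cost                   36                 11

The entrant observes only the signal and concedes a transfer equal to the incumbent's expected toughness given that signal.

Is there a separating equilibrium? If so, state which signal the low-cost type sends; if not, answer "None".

None

Try low-cost → excess capacity, high-cost → normal capacity:
  If types separate, excess capacity earns payment 154 and normal capacity earns 92.
  Low-cost: excess capacity gives 154 − 28 = 126; normal capacity gives 92 − 10 = 82. No deviation. ✓
  High-cost: normal capacity gives 92 − 11 = 81; excess capacity gives 154 − 36 = 118. Would deviate. ✗
Try low-cost → normal capacity, high-cost → excess capacity:
  If types separate, normal capacity earns payment 154 and excess capacity earns 92.
  Low-cost: normal capacity gives 154 − 10 = 144; excess capacity gives 92 − 28 = 64. No deviation. ✓
  High-cost: excess capacity gives 92 − 36 = 56; normal capacity gives 154 − 11 = 143. Would deviate. ✗
Neither assignment is incentive-compatible.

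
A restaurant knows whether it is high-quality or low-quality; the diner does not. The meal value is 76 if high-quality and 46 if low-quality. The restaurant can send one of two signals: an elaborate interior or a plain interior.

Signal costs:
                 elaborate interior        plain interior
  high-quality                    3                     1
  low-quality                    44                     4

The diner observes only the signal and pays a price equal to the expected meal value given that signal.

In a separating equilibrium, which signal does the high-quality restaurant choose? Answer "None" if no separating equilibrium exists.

Try high-quality → elaborate interior, low-quality → plain interior:
  If types separate, elaborate interior earns payment 76 and plain interior earns 46.
  High-quality: elaborate interior gives 76 − 3 = 73; plain interior gives 46 − 1 = 45. No deviation. ✓
  Low-quality: plain interior gives 46 − 4 = 42; elaborate interior gives 76 − 44 = 32. No deviation. ✓
Both hold — the high-quality type sends elaborate interior.

elaborate interior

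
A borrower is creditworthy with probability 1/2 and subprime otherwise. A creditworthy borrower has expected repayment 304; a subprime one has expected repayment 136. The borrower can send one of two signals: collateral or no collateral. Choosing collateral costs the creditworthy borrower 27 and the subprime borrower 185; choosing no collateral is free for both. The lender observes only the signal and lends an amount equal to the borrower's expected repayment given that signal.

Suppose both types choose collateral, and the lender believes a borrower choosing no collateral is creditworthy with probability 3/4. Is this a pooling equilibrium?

No

At the pooled signal (collateral) the lender holds the prior 1/2 and pays 1/2·304 + 1/2·136 = 220. Off-path (no collateral) belief 3/4 gives 3/4·304 + 1/4·136 = 262.
Creditworthy: collateral gives 220 − 27 = 193; no collateral gives 262 − 0 = 262. Deviates. ✗
Subprime: collateral gives 220 − 185 = 35; no collateral gives 262 − 0 = 262. Deviates. ✗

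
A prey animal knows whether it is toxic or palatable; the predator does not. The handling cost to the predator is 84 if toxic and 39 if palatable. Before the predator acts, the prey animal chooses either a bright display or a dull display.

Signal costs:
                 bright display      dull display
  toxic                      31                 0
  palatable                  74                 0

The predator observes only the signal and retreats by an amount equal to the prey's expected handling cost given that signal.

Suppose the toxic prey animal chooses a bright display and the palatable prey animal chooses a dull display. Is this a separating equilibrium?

If types separate, bright display earns payment 84 and dull display earns 39.
Toxic: bright display gives 84 − 31 = 53; dull display gives 39 − 0 = 39. No deviation. ✓
Palatable: dull display gives 39 − 0 = 39; bright display gives 84 − 74 = 10. No deviation. ✓
Neither type gains from mimicking the other.

Yes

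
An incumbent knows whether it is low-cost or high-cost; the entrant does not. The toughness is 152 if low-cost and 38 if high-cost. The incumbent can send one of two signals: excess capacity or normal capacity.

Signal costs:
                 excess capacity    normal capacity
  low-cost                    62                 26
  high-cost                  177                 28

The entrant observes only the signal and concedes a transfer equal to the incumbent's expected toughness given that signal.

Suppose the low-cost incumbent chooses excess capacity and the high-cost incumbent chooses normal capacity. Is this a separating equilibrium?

Yes

If types separate, excess capacity earns payment 152 and normal capacity earns 38.
Low-cost: excess capacity gives 152 − 62 = 90; normal capacity gives 38 − 26 = 12. No deviation. ✓
High-cost: normal capacity gives 38 − 28 = 10; excess capacity gives 152 − 177 = -25. No deviation. ✓
Both incentive constraints hold.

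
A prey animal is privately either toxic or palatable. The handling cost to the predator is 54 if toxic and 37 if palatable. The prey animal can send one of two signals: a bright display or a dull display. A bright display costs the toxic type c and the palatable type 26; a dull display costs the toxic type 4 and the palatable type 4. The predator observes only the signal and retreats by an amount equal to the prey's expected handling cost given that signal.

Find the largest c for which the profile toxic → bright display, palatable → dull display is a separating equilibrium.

Under separation: bright display → toxic (pays 54); dull display → palatable (pays 37).
Palatable: 37 − 4 = 33 ≥ 54 − 26 = 28. Holds regardless of c. ✓
Toxic: 54 − c ≥ 37 − 4, so c ≤ 54 − 33 = 21.

21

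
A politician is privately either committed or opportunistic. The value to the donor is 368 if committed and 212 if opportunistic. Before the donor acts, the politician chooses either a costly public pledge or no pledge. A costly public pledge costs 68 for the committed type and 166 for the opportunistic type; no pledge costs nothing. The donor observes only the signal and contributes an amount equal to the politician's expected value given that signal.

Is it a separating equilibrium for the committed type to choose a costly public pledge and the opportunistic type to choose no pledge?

Under separation the donor infers type exactly: pledge → committed (pays 368), no pledge → opportunistic (pays 212).
Committed: pledge gives 368 − 68 = 300; no pledge gives 212 − 0 = 212. No deviation. ✓
Opportunistic: no pledge gives 212 − 0 = 212; pledge gives 368 − 166 = 202. No deviation. ✓
Neither type gains from mimicking the other.

Yes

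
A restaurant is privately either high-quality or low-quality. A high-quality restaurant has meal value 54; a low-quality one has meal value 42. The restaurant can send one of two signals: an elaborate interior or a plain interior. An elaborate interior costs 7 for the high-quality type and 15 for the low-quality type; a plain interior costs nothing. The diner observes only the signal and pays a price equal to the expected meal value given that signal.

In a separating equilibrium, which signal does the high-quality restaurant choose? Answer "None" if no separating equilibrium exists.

Try high-quality → elaborate interior, low-quality → plain interior:
  Under separation the diner infers type exactly: elaborate interior → high-quality (pays 54), plain interior → low-quality (pays 42).
  High-quality: elaborate interior gives 54 − 7 = 47; plain interior gives 42 − 0 = 42. No deviation. ✓
  Low-quality: plain interior gives 42 − 0 = 42; elaborate interior gives 54 − 15 = 39. No deviation. ✓
Both hold — the high-quality type sends elaborate interior.

elaborate interior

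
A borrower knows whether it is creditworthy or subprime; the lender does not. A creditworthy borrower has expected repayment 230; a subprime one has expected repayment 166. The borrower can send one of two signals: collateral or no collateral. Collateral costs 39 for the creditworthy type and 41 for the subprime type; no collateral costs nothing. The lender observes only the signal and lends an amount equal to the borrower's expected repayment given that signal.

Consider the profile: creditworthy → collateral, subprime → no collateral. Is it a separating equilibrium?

If types separate, collateral earns payment 230 and no collateral earns 166.
Creditworthy: collateral gives 230 − 39 = 191; no collateral gives 166 − 0 = 166. No deviation. ✓
Subprime: no collateral gives 166 − 0 = 166; collateral gives 230 − 41 = 189. Would deviate. ✗

No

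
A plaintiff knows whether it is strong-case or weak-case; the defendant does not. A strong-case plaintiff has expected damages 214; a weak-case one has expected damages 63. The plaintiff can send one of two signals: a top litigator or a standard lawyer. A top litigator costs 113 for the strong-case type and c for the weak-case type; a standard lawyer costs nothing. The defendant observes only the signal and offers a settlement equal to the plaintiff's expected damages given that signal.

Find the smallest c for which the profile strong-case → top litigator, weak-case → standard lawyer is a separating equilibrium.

Under separation: top litigator → strong-case (pays 214); standard lawyer → weak-case (pays 63).
Strong-case: 214 − 113 = 101 ≥ 63 − 0 = 63. Holds regardless of c. ✓
Weak-case: 63 − 0 ≥ 214 − c, so c ≥ 214 − 63 = 151.

151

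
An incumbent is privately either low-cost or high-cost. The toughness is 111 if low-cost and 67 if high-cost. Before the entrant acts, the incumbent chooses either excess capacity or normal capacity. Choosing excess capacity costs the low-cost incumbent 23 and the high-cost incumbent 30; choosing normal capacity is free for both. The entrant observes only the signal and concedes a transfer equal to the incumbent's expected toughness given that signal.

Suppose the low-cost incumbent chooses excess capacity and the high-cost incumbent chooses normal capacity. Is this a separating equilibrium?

If types separate, excess capacity earns payment 111 and normal capacity earns 67.
Low-cost: excess capacity gives 111 − 23 = 88; normal capacity gives 67 − 0 = 67. No deviation. ✓
High-cost: normal capacity gives 67 − 0 = 67; excess capacity gives 111 − 30 = 81. Would deviate. ✗

No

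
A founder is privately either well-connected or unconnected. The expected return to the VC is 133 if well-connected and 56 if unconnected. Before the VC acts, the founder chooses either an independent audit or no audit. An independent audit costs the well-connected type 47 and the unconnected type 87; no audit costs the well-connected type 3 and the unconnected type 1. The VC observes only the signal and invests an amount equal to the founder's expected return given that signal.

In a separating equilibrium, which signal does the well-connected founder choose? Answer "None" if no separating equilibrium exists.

Try well-connected → audit, unconnected → no audit:
  If types separate, audit earns payment 133 and no audit earns 56.
  Well-connected: audit gives 133 − 47 = 86; no audit gives 56 − 3 = 53. No deviation. ✓
  Unconnected: no audit gives 56 − 1 = 55; audit gives 133 − 87 = 46. No deviation. ✓
Both hold — the well-connected type sends audit.

audit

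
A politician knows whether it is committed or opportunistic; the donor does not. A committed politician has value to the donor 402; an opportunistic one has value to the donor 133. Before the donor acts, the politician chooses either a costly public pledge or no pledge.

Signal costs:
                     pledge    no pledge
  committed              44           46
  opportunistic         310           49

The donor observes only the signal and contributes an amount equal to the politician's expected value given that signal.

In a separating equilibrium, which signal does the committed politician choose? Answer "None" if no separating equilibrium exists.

Try committed → pledge, opportunistic → no pledge:
  If types separate, pledge earns payment 402 and no pledge earns 133.
  Committed: pledge gives 402 − 44 = 358; no pledge gives 133 − 46 = 87. No deviation. ✓
  Opportunistic: no pledge gives 133 − 49 = 84; pledge gives 402 − 310 = 92. Would deviate. ✗
Try committed → no pledge, opportunistic → pledge:
  If types separate, no pledge earns payment 402 and pledge earns 133.
  Committed: no pledge gives 402 − 46 = 356; pledge gives 133 − 44 = 89. No deviation. ✓
  Opportunistic: pledge gives 133 − 310 = -177; no pledge gives 402 − 49 = 353. Would deviate. ✗
Neither assignment is incentive-compatible.

None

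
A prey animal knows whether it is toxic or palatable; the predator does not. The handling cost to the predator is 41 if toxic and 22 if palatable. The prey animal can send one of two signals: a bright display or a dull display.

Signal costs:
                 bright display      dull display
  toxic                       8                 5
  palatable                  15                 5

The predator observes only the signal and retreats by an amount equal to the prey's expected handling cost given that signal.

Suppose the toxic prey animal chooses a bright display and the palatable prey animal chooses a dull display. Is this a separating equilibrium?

Under separation the predator infers type exactly: bright display → toxic (pays 41), dull display → palatable (pays 22).
Toxic: bright display gives 41 − 8 = 33; dull display gives 22 − 5 = 17. No deviation. ✓
Palatable: dull display gives 22 − 5 = 17; bright display gives 41 − 15 = 26. Would deviate. ✗

No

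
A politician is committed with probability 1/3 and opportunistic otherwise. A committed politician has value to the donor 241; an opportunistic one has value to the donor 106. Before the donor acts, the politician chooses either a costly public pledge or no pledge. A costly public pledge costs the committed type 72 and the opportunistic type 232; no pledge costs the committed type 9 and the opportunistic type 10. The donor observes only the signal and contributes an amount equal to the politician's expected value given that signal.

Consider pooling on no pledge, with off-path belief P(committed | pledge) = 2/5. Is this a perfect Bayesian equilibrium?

At the pooled signal (no pledge) the donor holds the prior 1/3 and pays 1/3·241 + 2/3·106 = 151. Off-path (pledge) belief 2/5 gives 2/5·241 + 3/5·106 = 160.
Committed: no pledge gives 151 − 9 = 142; pledge gives 160 − 72 = 88. Stays. ✓
Opportunistic: no pledge gives 151 − 10 = 141; pledge gives 160 − 232 = -72. Stays. ✓

Yes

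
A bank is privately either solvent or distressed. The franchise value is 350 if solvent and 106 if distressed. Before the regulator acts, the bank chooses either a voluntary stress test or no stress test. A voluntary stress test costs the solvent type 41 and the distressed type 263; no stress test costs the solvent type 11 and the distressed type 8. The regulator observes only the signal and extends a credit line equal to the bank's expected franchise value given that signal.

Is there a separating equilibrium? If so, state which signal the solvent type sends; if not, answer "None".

Try solvent → stress test, distressed → no stress test:
  If types separate, stress test earns payment 350 and no stress test earns 106.
  Solvent: stress test gives 350 − 41 = 309; no stress test gives 106 − 11 = 95. No deviation. ✓
  Distressed: no stress test gives 106 − 8 = 98; stress test gives 350 − 263 = 87. No deviation. ✓
Both hold — the solvent type sends stress test.

stress test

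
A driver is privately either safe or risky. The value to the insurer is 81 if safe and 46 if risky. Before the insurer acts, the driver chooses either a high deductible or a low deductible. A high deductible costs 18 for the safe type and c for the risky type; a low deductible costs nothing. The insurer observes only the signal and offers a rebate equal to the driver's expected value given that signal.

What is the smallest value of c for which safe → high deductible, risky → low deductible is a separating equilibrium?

35

Under separation: high deductible → safe (pays 81); low deductible → risky (pays 46).
Safe: 81 − 18 = 63 ≥ 46 − 0 = 46. Holds regardless of c. ✓
Risky: 46 − 0 ≥ 81 − c, so c ≥ 81 − 46 = 35.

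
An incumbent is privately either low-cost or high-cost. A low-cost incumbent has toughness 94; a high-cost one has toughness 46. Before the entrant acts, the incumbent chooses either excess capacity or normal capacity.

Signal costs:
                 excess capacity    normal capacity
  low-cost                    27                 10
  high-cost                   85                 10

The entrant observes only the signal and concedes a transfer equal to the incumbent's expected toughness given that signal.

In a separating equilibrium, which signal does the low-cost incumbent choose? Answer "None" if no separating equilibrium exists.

Try low-cost → excess capacity, high-cost → normal capacity:
  If types separate, excess capacity earns payment 94 and normal capacity earns 46.
  Low-cost: excess capacity gives 94 − 27 = 67; normal capacity gives 46 − 10 = 36. No deviation. ✓
  High-cost: normal capacity gives 46 − 10 = 36; excess capacity gives 94 − 85 = 9. No deviation. ✓
Both hold — the low-cost type sends excess capacity.

excess capacity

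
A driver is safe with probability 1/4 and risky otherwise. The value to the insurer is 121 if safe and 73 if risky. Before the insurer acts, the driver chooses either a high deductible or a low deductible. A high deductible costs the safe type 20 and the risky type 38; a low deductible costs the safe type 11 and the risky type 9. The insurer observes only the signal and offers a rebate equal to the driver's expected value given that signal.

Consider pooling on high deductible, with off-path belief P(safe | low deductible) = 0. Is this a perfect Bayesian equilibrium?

No

At the pooled signal (high deductible) the insurer holds the prior 1/4 and pays 1/4·121 + 3/4·73 = 85. Off-path (low deductible) belief 0 gives 0·121 + 1·73 = 73.
Safe: high deductible gives 85 − 20 = 65; low deductible gives 73 − 11 = 62. Stays. ✓
Risky: high deductible gives 85 − 38 = 47; low deductible gives 73 − 9 = 64. Deviates. ✗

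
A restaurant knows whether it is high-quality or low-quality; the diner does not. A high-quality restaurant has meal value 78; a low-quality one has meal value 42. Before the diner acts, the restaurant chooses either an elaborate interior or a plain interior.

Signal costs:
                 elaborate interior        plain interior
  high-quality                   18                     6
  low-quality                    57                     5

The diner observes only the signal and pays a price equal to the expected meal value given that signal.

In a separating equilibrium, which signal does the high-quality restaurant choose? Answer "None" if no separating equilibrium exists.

Try high-quality → elaborate interior, low-quality → plain interior:
  Under separation the diner infers type exactly: elaborate interior → high-quality (pays 78), plain interior → low-quality (pays 42).
  High-quality: elaborate interior gives 78 − 18 = 60; plain interior gives 42 − 6 = 36. No deviation. ✓
  Low-quality: plain interior gives 42 − 5 = 37; elaborate interior gives 78 − 57 = 21. No deviation. ✓
Both hold — the high-quality type sends elaborate interior.

elaborate interior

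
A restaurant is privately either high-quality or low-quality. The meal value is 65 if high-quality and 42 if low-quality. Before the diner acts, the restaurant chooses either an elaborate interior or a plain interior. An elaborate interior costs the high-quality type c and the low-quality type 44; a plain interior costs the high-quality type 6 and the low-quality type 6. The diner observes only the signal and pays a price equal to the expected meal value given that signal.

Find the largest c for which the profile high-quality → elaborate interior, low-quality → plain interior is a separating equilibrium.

Under separation: elaborate interior → high-quality (pays 65); plain interior → low-quality (pays 42).
Low-quality: 42 − 6 = 36 ≥ 65 − 44 = 21. Holds regardless of c. ✓
High-quality: 65 − c ≥ 42 − 6, so c ≤ 65 − 36 = 29.

29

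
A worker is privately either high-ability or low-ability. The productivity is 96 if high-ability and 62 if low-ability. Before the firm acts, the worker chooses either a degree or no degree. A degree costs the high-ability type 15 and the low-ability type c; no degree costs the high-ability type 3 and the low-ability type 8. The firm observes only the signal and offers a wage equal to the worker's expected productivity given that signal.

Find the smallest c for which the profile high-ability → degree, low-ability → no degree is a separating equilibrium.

42

Under separation: degree → high-ability (pays 96); no degree → low-ability (pays 62).
High-ability: 96 − 15 = 81 ≥ 62 − 3 = 59. Holds regardless of c. ✓
Low-ability: 62 − 8 ≥ 96 − c, so c ≥ 96 − 54 = 42.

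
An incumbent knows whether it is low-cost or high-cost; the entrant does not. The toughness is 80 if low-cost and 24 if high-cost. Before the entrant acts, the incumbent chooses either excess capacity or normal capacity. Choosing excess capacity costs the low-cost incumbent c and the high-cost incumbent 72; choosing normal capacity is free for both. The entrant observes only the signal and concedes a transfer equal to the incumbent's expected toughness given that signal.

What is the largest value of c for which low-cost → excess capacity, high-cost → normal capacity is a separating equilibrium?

Under separation: excess capacity → low-cost (pays 80); normal capacity → high-cost (pays 24).
High-cost: 24 − 0 = 24 ≥ 80 − 72 = 8. Holds regardless of c. ✓
Low-cost: 80 − c ≥ 24 − 0, so c ≤ 80 − 24 = 56.

56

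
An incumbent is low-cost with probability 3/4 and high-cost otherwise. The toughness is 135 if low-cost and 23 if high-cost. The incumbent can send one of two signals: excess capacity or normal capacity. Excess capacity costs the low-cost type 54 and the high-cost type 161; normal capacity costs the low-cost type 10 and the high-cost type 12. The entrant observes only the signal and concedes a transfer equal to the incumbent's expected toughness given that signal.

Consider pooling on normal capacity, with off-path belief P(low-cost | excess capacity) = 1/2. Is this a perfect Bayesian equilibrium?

On the equilibrium path (normal capacity) the entrant holds the prior 3/4 and pays 3/4·135 + 1/4·23 = 107. Off-path (excess capacity) belief 1/2 gives 1/2·135 + 1/2·23 = 79.
Low-cost: normal capacity gives 107 − 10 = 97; excess capacity gives 79 − 54 = 25. Stays. ✓
High-cost: normal capacity gives 107 − 12 = 95; excess capacity gives 79 − 161 = -82. Stays. ✓
Beliefs are Bayes-consistent on-path and both types best-respond.

Yes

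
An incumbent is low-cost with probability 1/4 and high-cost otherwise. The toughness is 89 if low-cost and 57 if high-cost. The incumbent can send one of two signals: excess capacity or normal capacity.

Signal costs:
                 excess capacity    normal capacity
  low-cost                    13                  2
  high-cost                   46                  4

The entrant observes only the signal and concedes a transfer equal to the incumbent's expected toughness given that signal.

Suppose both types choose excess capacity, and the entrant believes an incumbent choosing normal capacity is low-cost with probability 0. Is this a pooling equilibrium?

On the equilibrium path (excess capacity) the entrant holds the prior 1/4 and pays 1/4·89 + 3/4·57 = 65. Off-path (normal capacity) belief 0 gives 0·89 + 1·57 = 57.
Low-cost: excess capacity gives 65 − 13 = 52; normal capacity gives 57 − 2 = 55. Deviates. ✗
High-cost: excess capacity gives 65 − 46 = 19; normal capacity gives 57 − 4 = 53. Deviates. ✗

No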